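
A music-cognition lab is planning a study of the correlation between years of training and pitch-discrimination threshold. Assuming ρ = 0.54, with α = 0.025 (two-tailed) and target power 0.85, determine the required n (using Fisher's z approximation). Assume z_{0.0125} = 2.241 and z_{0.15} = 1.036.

Fisher's z: C = ½·ln((1+r)/(1−r)) = ½·ln(3.3478) = 0.6042.
n = ((z_{α/2} + z_β)/C)² + 3.
(2.241 + 1.036) / 0.6042 = 3.277 / 0.6042 = 5.424.
n = 5.424² + 3 = 29.42 + 3 = 32.4.
Round up.

n = 33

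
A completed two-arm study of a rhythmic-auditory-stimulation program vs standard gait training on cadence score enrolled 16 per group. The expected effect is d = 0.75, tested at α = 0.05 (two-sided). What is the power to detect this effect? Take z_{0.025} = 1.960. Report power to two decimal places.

power ≈ 0.56

For two equal groups, power = Φ(d·√(n/2) − z_{α/2}).
d·√(n/2) = 0.75 × √(16/2) = 0.75 × 2.828 = 2.121.
z_β = 2.121 − 1.960 = 0.161.
Power = Φ(0.161) = 0.564.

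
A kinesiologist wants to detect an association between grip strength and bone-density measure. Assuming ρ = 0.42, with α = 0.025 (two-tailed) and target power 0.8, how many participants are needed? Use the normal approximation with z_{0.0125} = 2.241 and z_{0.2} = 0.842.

Fisher's z: C = ½·ln((1+r)/(1−r)) = ½·ln(2.4483) = 0.4477.
n = ((z_{α/2} + z_β)/C)² + 3.
(2.241 + 0.842) / 0.4477 = 3.083 / 0.4477 = 6.886.
n = 6.886² + 3 = 47.42 + 3 = 50.4.
Round up.

n = 51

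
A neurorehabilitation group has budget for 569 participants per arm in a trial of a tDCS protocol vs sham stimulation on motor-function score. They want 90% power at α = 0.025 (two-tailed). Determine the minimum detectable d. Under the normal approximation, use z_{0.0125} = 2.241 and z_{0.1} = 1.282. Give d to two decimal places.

For two independent groups of n = 569 each: d_min = (z_{α/2} + z_β)·√(2/n).
z-sum = 2.241 + 1.282 = 3.523.
d_min = 3.523 × √(2/569) = 3.523 × 0.0593 = 0.209.

d_min ≈ 0.21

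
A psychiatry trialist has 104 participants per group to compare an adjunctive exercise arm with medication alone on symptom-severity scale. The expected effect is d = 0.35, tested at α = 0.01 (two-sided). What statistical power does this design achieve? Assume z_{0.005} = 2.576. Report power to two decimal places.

power ≈ 0.48

For two equal groups, power = Φ(d·√(n/2) − z_{α/2}).
d·√(n/2) = 0.35 × √(104/2) = 0.35 × 7.211 = 2.524.
z_β = 2.524 − 2.576 = -0.052.
Power = Φ(-0.052) = 0.479.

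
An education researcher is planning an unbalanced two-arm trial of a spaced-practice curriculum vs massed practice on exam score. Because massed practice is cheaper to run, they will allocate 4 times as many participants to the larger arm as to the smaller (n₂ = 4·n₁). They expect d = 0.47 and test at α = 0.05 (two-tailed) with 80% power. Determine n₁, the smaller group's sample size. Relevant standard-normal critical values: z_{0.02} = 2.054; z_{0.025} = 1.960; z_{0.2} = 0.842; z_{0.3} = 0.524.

With allocation ratio k = n₂/n₁ = 4, Var(x̄₁−x̄₂) = σ²(1/n₁ + 1/(k·n₁)) = σ²·(k+1)/(k·n₁).
So n₁ = (1 + 1/k)·((z_{α/2} + z_β)/d)² = 1.250 × (2.802/0.47)².
n₁ = 1.250 × 35.54 = 44.4.
Round up: n₁ = 45, giving n₂ = 4 × 45 = 180.

n₁ = 45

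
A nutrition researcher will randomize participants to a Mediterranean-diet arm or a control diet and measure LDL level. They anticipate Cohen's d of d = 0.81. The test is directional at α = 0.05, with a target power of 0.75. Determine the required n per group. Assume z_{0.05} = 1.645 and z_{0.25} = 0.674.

n = 17 per group

For two independent groups with equal n: n = 2·((z_{α} + z_β) / d)².
z_{α} + z_β = 1.645 + 0.674 = 2.319.
n = 2 × (2.319 / 0.81)² = 2 × 2.863² = 2 × 8.20 = 16.4.
Round up to the next whole participant.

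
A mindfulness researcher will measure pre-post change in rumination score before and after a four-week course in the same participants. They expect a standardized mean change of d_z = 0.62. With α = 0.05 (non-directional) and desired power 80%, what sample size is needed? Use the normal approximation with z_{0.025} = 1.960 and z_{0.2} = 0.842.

For a paired (one-sample on differences) test: n = ((z_{α/2} + z_β) / d)².
z_{α/2} + z_β = 1.960 + 0.842 = 2.802.
n = (2.802 / 0.62)² = 4.519² = 20.42.
Round up.

n = 21 pairs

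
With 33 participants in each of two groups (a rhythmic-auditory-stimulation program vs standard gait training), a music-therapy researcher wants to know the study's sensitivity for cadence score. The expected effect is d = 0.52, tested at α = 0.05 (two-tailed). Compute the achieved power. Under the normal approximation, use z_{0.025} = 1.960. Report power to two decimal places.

power ≈ 0.56

For two equal groups, power = Φ(d·√(n/2) − z_{α/2}).
d·√(n/2) = 0.52 × √(33/2) = 0.52 × 4.062 = 2.112.
z_β = 2.112 − 1.960 = 0.152.
Power = Φ(0.152) = 0.561.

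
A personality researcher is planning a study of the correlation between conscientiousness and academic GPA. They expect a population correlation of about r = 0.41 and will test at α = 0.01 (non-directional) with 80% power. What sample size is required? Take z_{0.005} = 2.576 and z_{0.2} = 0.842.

Fisher's z: C = ½·ln((1+r)/(1−r)) = ½·ln(2.3898) = 0.4356.
n = ((z_{α/2} + z_β)/C)² + 3.
(2.576 + 0.842) / 0.4356 = 3.418 / 0.4356 = 7.847.
n = 7.847² + 3 = 61.57 + 3 = 64.6.
Round up.

n = 65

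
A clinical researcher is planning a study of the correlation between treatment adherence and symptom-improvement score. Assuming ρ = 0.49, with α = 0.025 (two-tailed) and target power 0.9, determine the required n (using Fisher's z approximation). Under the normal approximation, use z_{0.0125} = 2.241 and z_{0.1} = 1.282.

Fisher's z: C = ½·ln((1+r)/(1−r)) = ½·ln(2.9216) = 0.5361.
n = ((z_{α/2} + z_β)/C)² + 3.
(2.241 + 1.282) / 0.5361 = 3.523 / 0.5361 = 6.572.
n = 6.572² + 3 = 43.19 + 3 = 46.2.
Round up.

n = 47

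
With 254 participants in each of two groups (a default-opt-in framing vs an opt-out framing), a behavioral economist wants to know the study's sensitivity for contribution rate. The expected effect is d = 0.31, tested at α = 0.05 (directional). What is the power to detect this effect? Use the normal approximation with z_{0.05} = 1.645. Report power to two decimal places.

power ≈ 0.97

For two equal groups, power = Φ(d·√(n/2) − z_{α}).
d·√(n/2) = 0.31 × √(254/2) = 0.31 × 11.269 = 3.494.
z_β = 3.494 − 1.645 = 1.849.
Power = Φ(1.849) = 0.968.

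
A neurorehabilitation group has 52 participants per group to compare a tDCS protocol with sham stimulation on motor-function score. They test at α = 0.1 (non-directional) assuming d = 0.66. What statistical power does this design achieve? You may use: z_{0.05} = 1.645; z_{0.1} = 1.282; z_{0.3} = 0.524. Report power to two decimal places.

For two equal groups, power = Φ(d·√(n/2) − z_{α/2}).
d·√(n/2) = 0.66 × √(52/2) = 0.66 × 5.099 = 3.365.
z_β = 3.365 − 1.645 = 1.720.
Power = Φ(1.720) = 0.957.

power ≈ 0.96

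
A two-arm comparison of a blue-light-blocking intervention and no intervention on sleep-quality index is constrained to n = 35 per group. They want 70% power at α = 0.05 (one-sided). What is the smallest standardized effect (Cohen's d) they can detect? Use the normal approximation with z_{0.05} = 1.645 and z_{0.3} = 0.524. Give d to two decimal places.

For two independent groups of n = 35 each: d_min = (z_{α} + z_β)·√(2/n).
z-sum = 1.645 + 0.524 = 2.169.
d_min = 2.169 × √(2/35) = 2.169 × 0.2390 = 0.518.

d_min ≈ 0.52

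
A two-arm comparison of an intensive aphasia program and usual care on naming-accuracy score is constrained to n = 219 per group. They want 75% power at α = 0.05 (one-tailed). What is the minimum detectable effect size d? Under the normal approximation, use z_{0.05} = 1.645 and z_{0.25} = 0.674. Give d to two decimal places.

d_min ≈ 0.22

For two independent groups of n = 219 each: d_min = (z_{α} + z_β)·√(2/n).
z-sum = 1.645 + 0.674 = 2.319.
d_min = 2.319 × √(2/219) = 2.319 × 0.0956 = 0.222.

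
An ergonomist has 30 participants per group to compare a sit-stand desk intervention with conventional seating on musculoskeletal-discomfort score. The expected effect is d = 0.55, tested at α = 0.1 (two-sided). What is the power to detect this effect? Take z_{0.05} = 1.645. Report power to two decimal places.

power ≈ 0.69

For two equal groups, power = Φ(d·√(n/2) − z_{α/2}).
d·√(n/2) = 0.55 × √(30/2) = 0.55 × 3.873 = 2.130.
z_β = 2.130 − 1.645 = 0.485.
Power = Φ(0.485) = 0.686.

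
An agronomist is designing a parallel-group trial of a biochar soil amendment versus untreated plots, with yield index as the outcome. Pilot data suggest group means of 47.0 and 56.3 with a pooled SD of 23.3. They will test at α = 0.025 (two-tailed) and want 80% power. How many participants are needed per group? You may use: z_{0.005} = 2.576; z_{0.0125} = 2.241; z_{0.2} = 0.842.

Cohen's d = |M₁ − M₂| / SD_pooled = |47.0 − 56.3| / 23.3 = 9.3 / 23.3 = 0.399.
For two independent groups with equal n: n = 2·((z_{α/2} + z_β) / d)².
z_{α/2} + z_β = 2.241 + 0.842 = 3.083.
n = 2 × (3.083 / 0.399)² = 2 × 7.727² = 2 × 59.70 = 119.4.
Round up to the next whole participant.

n = 120 per group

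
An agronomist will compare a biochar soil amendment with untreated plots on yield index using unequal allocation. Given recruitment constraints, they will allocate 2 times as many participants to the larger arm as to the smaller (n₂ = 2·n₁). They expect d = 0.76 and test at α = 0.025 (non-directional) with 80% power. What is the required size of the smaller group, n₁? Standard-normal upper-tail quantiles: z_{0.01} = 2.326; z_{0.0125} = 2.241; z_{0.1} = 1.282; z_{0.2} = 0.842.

n₁ = 25

With allocation ratio k = n₂/n₁ = 2, Var(x̄₁−x̄₂) = σ²(1/n₁ + 1/(k·n₁)) = σ²·(k+1)/(k·n₁).
So n₁ = (1 + 1/k)·((z_{α/2} + z_β)/d)² = 1.500 × (3.083/0.76)².
n₁ = 1.500 × 16.46 = 24.7.
Round up: n₁ = 25, giving n₂ = 2 × 25 = 50.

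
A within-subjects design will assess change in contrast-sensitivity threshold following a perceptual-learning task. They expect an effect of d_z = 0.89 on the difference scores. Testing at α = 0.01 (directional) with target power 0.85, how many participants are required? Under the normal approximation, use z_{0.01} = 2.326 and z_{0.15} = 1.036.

n = 15 pairs

For a paired (one-sample on differences) test: n = ((z_{α} + z_β) / d)².
z_{α} + z_β = 2.326 + 1.036 = 3.362.
n = (3.362 / 0.89)² = 3.778² = 14.27.
Round up.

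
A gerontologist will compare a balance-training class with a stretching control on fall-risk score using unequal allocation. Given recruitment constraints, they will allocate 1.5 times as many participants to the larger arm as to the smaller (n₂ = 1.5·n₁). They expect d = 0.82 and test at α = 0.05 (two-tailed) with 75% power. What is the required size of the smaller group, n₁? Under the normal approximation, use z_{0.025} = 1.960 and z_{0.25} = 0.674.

n₁ = 18

With allocation ratio k = n₂/n₁ = 1.5, Var(x̄₁−x̄₂) = σ²(1/n₁ + 1/(k·n₁)) = σ²·(k+1)/(k·n₁).
So n₁ = (1 + 1/k)·((z_{α/2} + z_β)/d)² = 1.667 × (2.634/0.82)².
n₁ = 1.667 × 10.32 = 17.2.
Round up: n₁ = 18, giving n₂ = 1.5 × 18 = 27.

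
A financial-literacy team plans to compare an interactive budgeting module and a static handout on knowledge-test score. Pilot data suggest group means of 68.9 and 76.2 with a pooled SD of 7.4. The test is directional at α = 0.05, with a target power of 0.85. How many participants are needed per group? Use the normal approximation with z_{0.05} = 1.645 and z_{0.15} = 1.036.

n = 15 per group

Cohen's d = |M₁ − M₂| / SD_pooled = |68.9 − 76.2| / 7.4 = 7.3 / 7.4 = 0.986.
For two independent groups with equal n: n = 2·((z_{α} + z_β) / d)².
z_{α} + z_β = 1.645 + 1.036 = 2.681.
n = 2 × (2.681 / 0.986)² = 2 × 2.719² = 2 × 7.39 = 14.8.
Round up to the next whole participant.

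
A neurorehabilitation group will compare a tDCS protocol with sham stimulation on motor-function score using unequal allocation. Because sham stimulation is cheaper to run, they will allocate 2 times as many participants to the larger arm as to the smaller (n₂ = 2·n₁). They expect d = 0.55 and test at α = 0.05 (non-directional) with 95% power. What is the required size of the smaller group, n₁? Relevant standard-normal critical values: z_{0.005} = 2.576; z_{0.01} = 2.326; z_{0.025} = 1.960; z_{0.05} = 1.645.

With allocation ratio k = n₂/n₁ = 2, Var(x̄₁−x̄₂) = σ²(1/n₁ + 1/(k·n₁)) = σ²·(k+1)/(k·n₁).
So n₁ = (1 + 1/k)·((z_{α/2} + z_β)/d)² = 1.500 × (3.605/0.55)².
n₁ = 1.500 × 42.96 = 64.4.
Round up: n₁ = 65, giving n₂ = 2 × 65 = 130.

n₁ = 65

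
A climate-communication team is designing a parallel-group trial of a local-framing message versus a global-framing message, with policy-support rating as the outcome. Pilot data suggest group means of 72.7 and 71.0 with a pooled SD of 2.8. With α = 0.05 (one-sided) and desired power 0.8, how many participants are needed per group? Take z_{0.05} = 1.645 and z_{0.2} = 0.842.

n = 34 per group

Cohen's d = |M₁ − M₂| / SD_pooled = |72.7 − 71.0| / 2.8 = 1.7 / 2.8 = 0.607.
For two independent groups with equal n: n = 2·((z_{α} + z_β) / d)².
z_{α} + z_β = 1.645 + 0.842 = 2.487.
n = 2 × (2.487 / 0.607)² = 2 × 4.097² = 2 × 16.79 = 33.6.
Round up to the next whole participant.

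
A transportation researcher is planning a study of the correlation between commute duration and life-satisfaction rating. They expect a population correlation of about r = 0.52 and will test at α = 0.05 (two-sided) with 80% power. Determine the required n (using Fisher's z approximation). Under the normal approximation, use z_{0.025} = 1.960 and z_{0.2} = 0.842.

n = 27

Fisher's z: C = ½·ln((1+r)/(1−r)) = ½·ln(3.1667) = 0.5763.
n = ((z_{α/2} + z_β)/C)² + 3.
(1.960 + 0.842) / 0.5763 = 2.802 / 0.5763 = 4.862.
n = 4.862² + 3 = 23.64 + 3 = 26.6.
Round up.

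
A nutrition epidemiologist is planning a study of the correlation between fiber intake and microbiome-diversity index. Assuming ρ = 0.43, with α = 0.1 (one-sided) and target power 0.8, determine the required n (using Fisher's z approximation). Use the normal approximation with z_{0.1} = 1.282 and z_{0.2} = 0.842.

n = 25

Fisher's z: C = ½·ln((1+r)/(1−r)) = ½·ln(2.5088) = 0.4599.
n = ((z_{α} + z_β)/C)² + 3.
(1.282 + 0.842) / 0.4599 = 2.124 / 0.4599 = 4.618.
n = 4.618² + 3 = 21.33 + 3 = 24.3.
Round up.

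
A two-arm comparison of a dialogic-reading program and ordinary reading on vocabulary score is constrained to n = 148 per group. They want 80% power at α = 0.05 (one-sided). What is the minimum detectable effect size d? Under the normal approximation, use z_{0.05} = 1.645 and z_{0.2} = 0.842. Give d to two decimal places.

d_min ≈ 0.29

For two independent groups of n = 148 each: d_min = (z_{α} + z_β)·√(2/n).
z-sum = 1.645 + 0.842 = 2.487.
d_min = 2.487 × √(2/148) = 2.487 × 0.1162 = 0.289.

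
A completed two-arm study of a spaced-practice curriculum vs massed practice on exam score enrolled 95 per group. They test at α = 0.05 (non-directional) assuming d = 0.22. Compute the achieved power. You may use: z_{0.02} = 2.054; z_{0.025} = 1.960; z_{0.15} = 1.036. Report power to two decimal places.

For two equal groups, power = Φ(d·√(n/2) − z_{α/2}).
d·√(n/2) = 0.22 × √(95/2) = 0.22 × 6.892 = 1.516.
z_β = 1.516 − 1.960 = -0.444.
Power = Φ(-0.444) = 0.329.

power ≈ 0.33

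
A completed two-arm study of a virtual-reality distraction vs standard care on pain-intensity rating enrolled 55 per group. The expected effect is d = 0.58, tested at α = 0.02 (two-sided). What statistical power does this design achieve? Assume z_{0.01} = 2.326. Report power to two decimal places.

power ≈ 0.76

For two equal groups, power = Φ(d·√(n/2) − z_{α/2}).
d·√(n/2) = 0.58 × √(55/2) = 0.58 × 5.244 = 3.042.
z_β = 3.042 − 2.326 = 0.716.
Power = Φ(0.716) = 0.763.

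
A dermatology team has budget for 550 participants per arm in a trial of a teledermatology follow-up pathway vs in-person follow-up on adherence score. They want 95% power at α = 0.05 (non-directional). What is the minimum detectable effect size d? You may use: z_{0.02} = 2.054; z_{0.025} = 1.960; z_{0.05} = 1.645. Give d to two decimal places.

d_min ≈ 0.22

For two independent groups of n = 550 each: d_min = (z_{α/2} + z_β)·√(2/n).
z-sum = 1.960 + 1.645 = 3.605.
d_min = 3.605 × √(2/550) = 3.605 × 0.0603 = 0.217.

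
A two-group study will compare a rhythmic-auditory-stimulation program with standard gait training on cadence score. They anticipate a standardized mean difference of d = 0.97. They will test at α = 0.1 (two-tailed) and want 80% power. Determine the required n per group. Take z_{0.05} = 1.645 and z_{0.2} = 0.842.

For two independent groups with equal n: n = 2·((z_{α/2} + z_β) / d)².
z_{α/2} + z_β = 1.645 + 0.842 = 2.487.
n = 2 × (2.487 / 0.97)² = 2 × 2.564² = 2 × 6.57 = 13.1.
Round up to the next whole participant.

n = 14 per group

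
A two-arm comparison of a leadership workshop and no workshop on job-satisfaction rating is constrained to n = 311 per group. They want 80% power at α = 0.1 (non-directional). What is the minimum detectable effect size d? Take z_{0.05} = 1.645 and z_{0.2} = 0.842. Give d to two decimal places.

d_min ≈ 0.20

For two independent groups of n = 311 each: d_min = (z_{α/2} + z_β)·√(2/n).
z-sum = 1.645 + 0.842 = 2.487.
d_min = 2.487 × √(2/311) = 2.487 × 0.0802 = 0.199.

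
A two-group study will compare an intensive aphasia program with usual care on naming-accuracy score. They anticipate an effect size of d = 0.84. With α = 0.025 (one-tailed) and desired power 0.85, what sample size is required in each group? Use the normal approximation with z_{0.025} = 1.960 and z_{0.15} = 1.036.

n = 26 per group

For two independent groups with equal n: n = 2·((z_{α} + z_β) / d)².
z_{α} + z_β = 1.960 + 1.036 = 2.996.
n = 2 × (2.996 / 0.84)² = 2 × 3.567² = 2 × 12.72 = 25.4.
Round up to the next whole participant.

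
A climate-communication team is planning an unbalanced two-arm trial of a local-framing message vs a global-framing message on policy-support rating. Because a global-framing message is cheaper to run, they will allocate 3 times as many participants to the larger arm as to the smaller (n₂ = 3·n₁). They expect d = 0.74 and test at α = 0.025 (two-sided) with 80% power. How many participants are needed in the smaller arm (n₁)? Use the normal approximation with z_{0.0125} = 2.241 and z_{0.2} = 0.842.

n₁ = 24

With allocation ratio k = n₂/n₁ = 3, Var(x̄₁−x̄₂) = σ²(1/n₁ + 1/(k·n₁)) = σ²·(k+1)/(k·n₁).
So n₁ = (1 + 1/k)·((z_{α/2} + z_β)/d)² = 1.333 × (3.083/0.74)².
n₁ = 1.333 × 17.36 = 23.1.
Round up: n₁ = 24, giving n₂ = 3 × 24 = 72.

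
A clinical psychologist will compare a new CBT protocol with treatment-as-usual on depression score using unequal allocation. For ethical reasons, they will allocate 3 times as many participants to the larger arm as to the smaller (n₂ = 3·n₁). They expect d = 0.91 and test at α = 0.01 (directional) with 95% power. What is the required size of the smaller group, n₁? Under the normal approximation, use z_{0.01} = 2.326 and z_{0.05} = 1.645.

With allocation ratio k = n₂/n₁ = 3, Var(x̄₁−x̄₂) = σ²(1/n₁ + 1/(k·n₁)) = σ²·(k+1)/(k·n₁).
So n₁ = (1 + 1/k)·((z_{α} + z_β)/d)² = 1.333 × (3.971/0.91)².
n₁ = 1.333 × 19.04 = 25.4.
Round up: n₁ = 26, giving n₂ = 3 × 26 = 78.

n₁ = 26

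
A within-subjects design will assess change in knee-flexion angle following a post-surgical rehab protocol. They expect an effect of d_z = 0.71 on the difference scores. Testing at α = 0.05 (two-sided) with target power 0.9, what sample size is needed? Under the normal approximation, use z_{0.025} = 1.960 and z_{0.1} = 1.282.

n = 21 pairs

For a paired (one-sample on differences) test: n = ((z_{α/2} + z_β) / d)².
z_{α/2} + z_β = 1.960 + 1.282 = 3.242.
n = (3.242 / 0.71)² = 4.566² = 20.85.
Round up.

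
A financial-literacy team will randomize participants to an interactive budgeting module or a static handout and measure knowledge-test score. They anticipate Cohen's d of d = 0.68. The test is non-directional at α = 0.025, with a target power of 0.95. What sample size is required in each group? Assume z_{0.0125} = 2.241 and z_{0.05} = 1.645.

For two independent groups with equal n: n = 2·((z_{α/2} + z_β) / d)².
z_{α/2} + z_β = 2.241 + 1.645 = 3.886.
n = 2 × (3.886 / 0.68)² = 2 × 5.715² = 2 × 32.66 = 65.3.
Round up to the next whole participant.

n = 66 per group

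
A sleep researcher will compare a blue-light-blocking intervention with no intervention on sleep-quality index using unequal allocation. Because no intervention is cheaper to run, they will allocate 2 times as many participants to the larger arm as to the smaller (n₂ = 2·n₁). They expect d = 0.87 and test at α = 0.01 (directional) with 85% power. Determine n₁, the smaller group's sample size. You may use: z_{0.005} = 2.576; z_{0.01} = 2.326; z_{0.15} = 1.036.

n₁ = 23

With allocation ratio k = n₂/n₁ = 2, Var(x̄₁−x̄₂) = σ²(1/n₁ + 1/(k·n₁)) = σ²·(k+1)/(k·n₁).
So n₁ = (1 + 1/k)·((z_{α} + z_β)/d)² = 1.500 × (3.362/0.87)².
n₁ = 1.500 × 14.93 = 22.4.
Round up: n₁ = 23, giving n₂ = 2 × 23 = 46.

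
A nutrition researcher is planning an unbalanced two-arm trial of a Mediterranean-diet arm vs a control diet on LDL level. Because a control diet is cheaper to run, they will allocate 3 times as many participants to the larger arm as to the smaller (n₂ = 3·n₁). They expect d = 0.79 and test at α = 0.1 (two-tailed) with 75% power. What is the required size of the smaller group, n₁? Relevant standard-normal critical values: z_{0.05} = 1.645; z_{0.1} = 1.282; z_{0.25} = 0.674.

n₁ = 12

With allocation ratio k = n₂/n₁ = 3, Var(x̄₁−x̄₂) = σ²(1/n₁ + 1/(k·n₁)) = σ²·(k+1)/(k·n₁).
So n₁ = (1 + 1/k)·((z_{α/2} + z_β)/d)² = 1.333 × (2.319/0.79)².
n₁ = 1.333 × 8.62 = 11.5.
Round up: n₁ = 12, giving n₂ = 3 × 12 = 36.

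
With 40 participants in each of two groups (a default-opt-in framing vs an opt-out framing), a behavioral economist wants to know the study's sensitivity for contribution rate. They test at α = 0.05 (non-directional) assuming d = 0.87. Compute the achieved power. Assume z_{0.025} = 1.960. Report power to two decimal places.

power ≈ 0.97

For two equal groups, power = Φ(d·√(n/2) − z_{α/2}).
d·√(n/2) = 0.87 × √(40/2) = 0.87 × 4.472 = 3.891.
z_β = 3.891 − 1.960 = 1.931.
Power = Φ(1.931) = 0.973.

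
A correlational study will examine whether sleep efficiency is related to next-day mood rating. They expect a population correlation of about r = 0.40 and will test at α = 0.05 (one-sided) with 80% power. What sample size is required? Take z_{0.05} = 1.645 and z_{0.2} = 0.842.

n = 38

Fisher's z: C = ½·ln((1+r)/(1−r)) = ½·ln(2.3333) = 0.4236.
n = ((z_{α} + z_β)/C)² + 3.
(1.645 + 0.842) / 0.4236 = 2.487 / 0.4236 = 5.871.
n = 5.871² + 3 = 34.47 + 3 = 37.5.
Round up.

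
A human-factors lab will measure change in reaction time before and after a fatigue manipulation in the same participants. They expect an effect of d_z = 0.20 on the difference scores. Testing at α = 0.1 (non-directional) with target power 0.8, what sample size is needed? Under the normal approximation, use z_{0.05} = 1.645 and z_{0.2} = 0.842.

For a paired (one-sample on differences) test: n = ((z_{α/2} + z_β) / d)².
z_{α/2} + z_β = 1.645 + 0.842 = 2.487.
n = (2.487 / 0.20)² = 12.435² = 154.63.
Round up.

n = 155 pairs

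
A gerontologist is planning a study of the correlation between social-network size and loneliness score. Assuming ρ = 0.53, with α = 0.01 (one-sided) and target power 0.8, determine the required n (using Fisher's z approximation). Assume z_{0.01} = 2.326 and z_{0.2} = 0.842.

n = 32

Fisher's z: C = ½·ln((1+r)/(1−r)) = ½·ln(3.2553) = 0.5901.
n = ((z_{α} + z_β)/C)² + 3.
(2.326 + 0.842) / 0.5901 = 3.168 / 0.5901 = 5.369.
n = 5.369² + 3 = 28.82 + 3 = 31.8.
Round up.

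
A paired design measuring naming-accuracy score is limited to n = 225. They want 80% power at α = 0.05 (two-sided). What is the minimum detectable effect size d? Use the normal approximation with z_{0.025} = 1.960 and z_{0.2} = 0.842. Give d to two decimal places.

d_min ≈ 0.19

For a single sample (or paired design) of n = 225: d_min = (z_{α/2} + z_β)/√n.
z-sum = 1.960 + 0.842 = 2.802.
d_min = 2.802 / √225 = 2.802 / 15.000 = 0.187.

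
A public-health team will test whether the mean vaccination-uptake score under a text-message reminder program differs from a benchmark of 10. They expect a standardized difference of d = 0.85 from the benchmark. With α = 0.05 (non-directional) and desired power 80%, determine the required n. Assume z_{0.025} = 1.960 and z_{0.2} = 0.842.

n = 11

For a one-sample test: n = ((z_{α/2} + z_β) / d)².
z_{α/2} + z_β = 1.960 + 0.842 = 2.802.
n = (2.802 / 0.85)² = 3.296² = 10.87.
Round up.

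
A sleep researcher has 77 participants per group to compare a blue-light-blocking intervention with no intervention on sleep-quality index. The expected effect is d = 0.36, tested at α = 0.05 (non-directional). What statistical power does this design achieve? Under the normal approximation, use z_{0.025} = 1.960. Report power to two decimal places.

power ≈ 0.61

For two equal groups, power = Φ(d·√(n/2) − z_{α/2}).
d·√(n/2) = 0.36 × √(77/2) = 0.36 × 6.205 = 2.234.
z_β = 2.234 − 1.960 = 0.274.
Power = Φ(0.274) = 0.608.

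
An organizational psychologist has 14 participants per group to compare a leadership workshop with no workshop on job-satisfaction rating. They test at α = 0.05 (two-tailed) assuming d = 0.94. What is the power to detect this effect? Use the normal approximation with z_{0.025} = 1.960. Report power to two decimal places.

power ≈ 0.70

For two equal groups, power = Φ(d·√(n/2) − z_{α/2}).
d·√(n/2) = 0.94 × √(14/2) = 0.94 × 2.646 = 2.487.
z_β = 2.487 − 1.960 = 0.527.
Power = Φ(0.527) = 0.701.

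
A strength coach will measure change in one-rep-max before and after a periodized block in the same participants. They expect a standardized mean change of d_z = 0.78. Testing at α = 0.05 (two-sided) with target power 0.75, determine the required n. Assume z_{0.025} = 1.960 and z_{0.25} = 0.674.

n = 12 pairs

For a paired (one-sample on differences) test: n = ((z_{α/2} + z_β) / d)².
z_{α/2} + z_β = 1.960 + 0.674 = 2.634.
n = (2.634 / 0.78)² = 3.377² = 11.40.
Round up.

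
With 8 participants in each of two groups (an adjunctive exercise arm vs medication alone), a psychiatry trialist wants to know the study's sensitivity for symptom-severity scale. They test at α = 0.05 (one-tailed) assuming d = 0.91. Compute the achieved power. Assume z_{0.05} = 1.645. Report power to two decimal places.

power ≈ 0.57

For two equal groups, power = Φ(d·√(n/2) − z_{α}).
d·√(n/2) = 0.91 × √(8/2) = 0.91 × 2.000 = 1.820.
z_β = 1.820 − 1.645 = 0.175.
Power = Φ(0.175) = 0.569.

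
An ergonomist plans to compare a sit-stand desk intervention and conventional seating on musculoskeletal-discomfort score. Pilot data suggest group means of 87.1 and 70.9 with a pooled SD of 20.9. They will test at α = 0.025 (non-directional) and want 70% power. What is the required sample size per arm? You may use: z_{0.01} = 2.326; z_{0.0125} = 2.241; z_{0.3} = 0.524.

Cohen's d = |M₁ − M₂| / SD_pooled = |87.1 − 70.9| / 20.9 = 16.2 / 20.9 = 0.775.
For two independent groups with equal n: n = 2·((z_{α/2} + z_β) / d)².
z_{α/2} + z_β = 2.241 + 0.524 = 2.765.
n = 2 × (2.765 / 0.775)² = 2 × 3.568² = 2 × 12.73 = 25.5.
Round up to the next whole participant.

n = 26 per group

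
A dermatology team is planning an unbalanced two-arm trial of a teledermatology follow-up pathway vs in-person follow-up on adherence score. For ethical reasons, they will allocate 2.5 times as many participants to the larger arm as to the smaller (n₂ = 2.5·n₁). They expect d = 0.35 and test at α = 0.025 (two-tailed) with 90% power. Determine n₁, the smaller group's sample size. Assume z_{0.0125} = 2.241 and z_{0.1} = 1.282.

With allocation ratio k = n₂/n₁ = 2.5, Var(x̄₁−x̄₂) = σ²(1/n₁ + 1/(k·n₁)) = σ²·(k+1)/(k·n₁).
So n₁ = (1 + 1/k)·((z_{α/2} + z_β)/d)² = 1.400 × (3.523/0.35)².
n₁ = 1.400 × 101.32 = 141.8.
Round up: n₁ = 142, giving n₂ = 2.5 × 142 = 355.

n₁ = 142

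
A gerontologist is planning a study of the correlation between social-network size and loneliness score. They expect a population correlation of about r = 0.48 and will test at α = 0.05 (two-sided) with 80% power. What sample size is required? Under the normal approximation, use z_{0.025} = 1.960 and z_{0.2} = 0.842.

Fisher's z: C = ½·ln((1+r)/(1−r)) = ½·ln(2.8462) = 0.5230.
n = ((z_{α/2} + z_β)/C)² + 3.
(1.960 + 0.842) / 0.5230 = 2.802 / 0.5230 = 5.358.
n = 5.358² + 3 = 28.70 + 3 = 31.7.
Round up.

n = 32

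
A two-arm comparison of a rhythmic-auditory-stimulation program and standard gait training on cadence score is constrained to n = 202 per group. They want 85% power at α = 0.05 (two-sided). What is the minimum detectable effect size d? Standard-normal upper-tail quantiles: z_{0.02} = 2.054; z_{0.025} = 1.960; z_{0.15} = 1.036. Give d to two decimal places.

d_min ≈ 0.30

For two independent groups of n = 202 each: d_min = (z_{α/2} + z_β)·√(2/n).
z-sum = 1.960 + 1.036 = 2.996.
d_min = 2.996 × √(2/202) = 2.996 × 0.0995 = 0.298.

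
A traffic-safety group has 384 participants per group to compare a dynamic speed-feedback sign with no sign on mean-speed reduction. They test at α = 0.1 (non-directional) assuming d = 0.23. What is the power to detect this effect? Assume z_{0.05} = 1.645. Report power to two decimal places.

For two equal groups, power = Φ(d·√(n/2) − z_{α/2}).
d·√(n/2) = 0.23 × √(384/2) = 0.23 × 13.856 = 3.187.
z_β = 3.187 − 1.645 = 1.542.
Power = Φ(1.542) = 0.938.

power ≈ 0.94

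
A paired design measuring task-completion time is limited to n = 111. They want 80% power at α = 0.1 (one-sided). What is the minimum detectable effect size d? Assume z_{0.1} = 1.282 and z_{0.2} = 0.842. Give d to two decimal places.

d_min ≈ 0.20

For a single sample (or paired design) of n = 111: d_min = (z_{α} + z_β)/√n.
z-sum = 1.282 + 0.842 = 2.124.
d_min = 2.124 / √111 = 2.124 / 10.536 = 0.202.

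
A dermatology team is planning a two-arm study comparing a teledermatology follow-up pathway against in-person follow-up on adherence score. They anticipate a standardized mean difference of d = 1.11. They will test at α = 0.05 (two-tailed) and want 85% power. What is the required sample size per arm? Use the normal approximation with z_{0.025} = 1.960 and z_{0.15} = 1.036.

For two independent groups with equal n: n = 2·((z_{α/2} + z_β) / d)².
z_{α/2} + z_β = 1.960 + 1.036 = 2.996.
n = 2 × (2.996 / 1.11)² = 2 × 2.699² = 2 × 7.29 = 14.6.
Round up to the next whole participant.

n = 15 per group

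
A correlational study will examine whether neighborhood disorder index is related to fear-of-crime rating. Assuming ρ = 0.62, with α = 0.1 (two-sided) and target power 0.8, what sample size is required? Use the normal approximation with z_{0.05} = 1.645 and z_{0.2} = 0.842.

Fisher's z: C = ½·ln((1+r)/(1−r)) = ½·ln(4.2632) = 0.7250.
n = ((z_{α/2} + z_β)/C)² + 3.
(1.645 + 0.842) / 0.7250 = 2.487 / 0.7250 = 3.430.
n = 3.430² + 3 = 11.77 + 3 = 14.8.
Round up.

n = 15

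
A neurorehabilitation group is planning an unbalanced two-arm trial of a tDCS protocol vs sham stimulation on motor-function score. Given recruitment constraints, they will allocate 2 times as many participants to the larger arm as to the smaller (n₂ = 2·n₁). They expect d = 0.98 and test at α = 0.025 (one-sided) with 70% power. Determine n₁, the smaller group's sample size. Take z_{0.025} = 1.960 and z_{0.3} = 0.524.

With allocation ratio k = n₂/n₁ = 2, Var(x̄₁−x̄₂) = σ²(1/n₁ + 1/(k·n₁)) = σ²·(k+1)/(k·n₁).
So n₁ = (1 + 1/k)·((z_{α} + z_β)/d)² = 1.500 × (2.484/0.98)².
n₁ = 1.500 × 6.42 = 9.6.
Round up: n₁ = 10, giving n₂ = 2 × 10 = 20.

n₁ = 10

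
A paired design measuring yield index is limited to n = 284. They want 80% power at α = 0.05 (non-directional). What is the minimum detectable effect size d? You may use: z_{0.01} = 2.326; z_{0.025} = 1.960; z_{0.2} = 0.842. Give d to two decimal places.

For a single sample (or paired design) of n = 284: d_min = (z_{α/2} + z_β)/√n.
z-sum = 1.960 + 0.842 = 2.802.
d_min = 2.802 / √284 = 2.802 / 16.852 = 0.166.

d_min ≈ 0.17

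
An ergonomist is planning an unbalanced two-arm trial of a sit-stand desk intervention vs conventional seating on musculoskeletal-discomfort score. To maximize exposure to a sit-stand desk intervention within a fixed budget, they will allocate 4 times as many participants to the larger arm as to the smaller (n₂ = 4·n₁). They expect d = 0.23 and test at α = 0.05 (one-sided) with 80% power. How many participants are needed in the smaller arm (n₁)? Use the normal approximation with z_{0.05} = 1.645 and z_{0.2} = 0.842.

n₁ = 147

With allocation ratio k = n₂/n₁ = 4, Var(x̄₁−x̄₂) = σ²(1/n₁ + 1/(k·n₁)) = σ²·(k+1)/(k·n₁).
So n₁ = (1 + 1/k)·((z_{α} + z_β)/d)² = 1.250 × (2.487/0.23)².
n₁ = 1.250 × 116.92 = 146.2.
Round up: n₁ = 147, giving n₂ = 4 × 147 = 588.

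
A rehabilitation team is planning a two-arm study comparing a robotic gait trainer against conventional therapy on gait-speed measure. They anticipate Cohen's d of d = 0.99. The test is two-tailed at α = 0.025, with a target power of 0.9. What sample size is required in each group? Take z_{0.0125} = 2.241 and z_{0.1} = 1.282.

n = 26 per group

For two independent groups with equal n: n = 2·((z_{α/2} + z_β) / d)².
z_{α/2} + z_β = 2.241 + 1.282 = 3.523.
n = 2 × (3.523 / 0.99)² = 2 × 3.559² = 2 × 12.66 = 25.3.
Round up to the next whole participant.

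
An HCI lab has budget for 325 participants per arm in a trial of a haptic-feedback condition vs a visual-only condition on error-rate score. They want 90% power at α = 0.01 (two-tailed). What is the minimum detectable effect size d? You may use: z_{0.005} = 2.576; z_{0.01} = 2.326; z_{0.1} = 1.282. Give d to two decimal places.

d_min ≈ 0.30

For two independent groups of n = 325 each: d_min = (z_{α/2} + z_β)·√(2/n).
z-sum = 2.576 + 1.282 = 3.858.
d_min = 3.858 × √(2/325) = 3.858 × 0.0784 = 0.303.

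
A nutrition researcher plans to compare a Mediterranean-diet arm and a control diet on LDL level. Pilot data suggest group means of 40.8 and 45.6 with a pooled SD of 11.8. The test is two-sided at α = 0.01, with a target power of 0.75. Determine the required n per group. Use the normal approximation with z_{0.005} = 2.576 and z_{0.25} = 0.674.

Cohen's d = |M₁ − M₂| / SD_pooled = |40.8 − 45.6| / 11.8 = 4.8 / 11.8 = 0.407.
For two independent groups with equal n: n = 2·((z_{α/2} + z_β) / d)².
z_{α/2} + z_β = 2.576 + 0.674 = 3.250.
n = 2 × (3.250 / 0.407)² = 2 × 7.985² = 2 × 63.76 = 127.5.
Round up to the next whole participant.

n = 128 per group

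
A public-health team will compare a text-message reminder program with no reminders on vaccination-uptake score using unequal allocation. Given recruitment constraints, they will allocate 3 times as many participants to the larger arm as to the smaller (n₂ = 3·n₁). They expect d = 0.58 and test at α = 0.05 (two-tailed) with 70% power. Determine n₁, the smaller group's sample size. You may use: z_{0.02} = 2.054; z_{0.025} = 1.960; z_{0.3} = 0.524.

With allocation ratio k = n₂/n₁ = 3, Var(x̄₁−x̄₂) = σ²(1/n₁ + 1/(k·n₁)) = σ²·(k+1)/(k·n₁).
So n₁ = (1 + 1/k)·((z_{α/2} + z_β)/d)² = 1.333 × (2.484/0.58)².
n₁ = 1.333 × 18.34 = 24.5.
Round up: n₁ = 25, giving n₂ = 3 × 25 = 75.

n₁ = 25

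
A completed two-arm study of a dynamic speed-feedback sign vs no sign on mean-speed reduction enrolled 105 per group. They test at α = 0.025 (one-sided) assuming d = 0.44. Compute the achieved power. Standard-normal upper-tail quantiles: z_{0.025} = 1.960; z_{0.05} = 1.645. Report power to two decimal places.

power ≈ 0.89

For two equal groups, power = Φ(d·√(n/2) − z_{α}).
d·√(n/2) = 0.44 × √(105/2) = 0.44 × 7.246 = 3.188.
z_β = 3.188 − 1.960 = 1.228.
Power = Φ(1.228) = 0.890.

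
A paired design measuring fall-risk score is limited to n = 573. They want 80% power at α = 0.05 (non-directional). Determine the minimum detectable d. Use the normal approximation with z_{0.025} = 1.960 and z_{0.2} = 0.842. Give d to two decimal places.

For a single sample (or paired design) of n = 573: d_min = (z_{α/2} + z_β)/√n.
z-sum = 1.960 + 0.842 = 2.802.
d_min = 2.802 / √573 = 2.802 / 23.937 = 0.117.

d_min ≈ 0.12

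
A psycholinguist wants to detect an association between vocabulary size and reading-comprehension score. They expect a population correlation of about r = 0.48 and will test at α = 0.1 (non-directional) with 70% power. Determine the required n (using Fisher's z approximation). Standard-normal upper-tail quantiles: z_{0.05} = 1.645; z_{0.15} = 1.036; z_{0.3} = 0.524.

Fisher's z: C = ½·ln((1+r)/(1−r)) = ½·ln(2.8462) = 0.5230.
n = ((z_{α/2} + z_β)/C)² + 3.
(1.645 + 0.524) / 0.5230 = 2.169 / 0.5230 = 4.147.
n = 4.147² + 3 = 17.20 + 3 = 20.2.
Round up.

n = 21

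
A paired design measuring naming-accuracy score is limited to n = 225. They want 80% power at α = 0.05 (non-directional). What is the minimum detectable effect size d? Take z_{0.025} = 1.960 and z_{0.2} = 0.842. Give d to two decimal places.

d_min ≈ 0.19

For a single sample (or paired design) of n = 225: d_min = (z_{α/2} + z_β)/√n.
z-sum = 1.960 + 0.842 = 2.802.
d_min = 2.802 / √225 = 2.802 / 15.000 = 0.187.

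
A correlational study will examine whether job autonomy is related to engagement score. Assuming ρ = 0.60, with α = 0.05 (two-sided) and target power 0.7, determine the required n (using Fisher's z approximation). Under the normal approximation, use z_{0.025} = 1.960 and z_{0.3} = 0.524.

n = 16

Fisher's z: C = ½·ln((1+r)/(1−r)) = ½·ln(4.0000) = 0.6931.
n = ((z_{α/2} + z_β)/C)² + 3.
(1.960 + 0.524) / 0.6931 = 2.484 / 0.6931 = 3.584.
n = 3.584² + 3 = 12.84 + 3 = 15.8.
Round up.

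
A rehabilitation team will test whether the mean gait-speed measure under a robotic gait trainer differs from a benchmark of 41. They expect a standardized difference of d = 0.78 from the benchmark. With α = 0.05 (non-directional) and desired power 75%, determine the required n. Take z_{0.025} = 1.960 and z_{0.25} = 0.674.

n = 12

For a one-sample test: n = ((z_{α/2} + z_β) / d)².
z_{α/2} + z_β = 1.960 + 0.674 = 2.634.
n = (2.634 / 0.78)² = 3.377² = 11.40.
Round up.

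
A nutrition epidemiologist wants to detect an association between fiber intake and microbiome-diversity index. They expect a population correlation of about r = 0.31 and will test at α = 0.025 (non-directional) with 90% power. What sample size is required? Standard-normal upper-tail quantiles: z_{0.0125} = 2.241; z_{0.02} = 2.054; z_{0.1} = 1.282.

Fisher's z: C = ½·ln((1+r)/(1−r)) = ½·ln(1.8986) = 0.3205.
n = ((z_{α/2} + z_β)/C)² + 3.
(2.241 + 1.282) / 0.3205 = 3.523 / 0.3205 = 10.992.
n = 10.992² + 3 = 120.83 + 3 = 123.8.
Round up.

n = 124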